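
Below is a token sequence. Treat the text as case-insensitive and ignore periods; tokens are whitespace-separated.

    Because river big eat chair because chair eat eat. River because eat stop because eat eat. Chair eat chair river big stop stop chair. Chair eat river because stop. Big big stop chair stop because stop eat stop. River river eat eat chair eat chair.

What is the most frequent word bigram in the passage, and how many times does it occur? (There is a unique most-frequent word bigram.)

Bigram frequencies (highest first):
  eat chair: 5
  chair eat: 4
  eat eat: 3
  river big: 2
  eat river: 2
  river because: 2
  … (20 more, each ≤ 2)

"eat chair", 5 times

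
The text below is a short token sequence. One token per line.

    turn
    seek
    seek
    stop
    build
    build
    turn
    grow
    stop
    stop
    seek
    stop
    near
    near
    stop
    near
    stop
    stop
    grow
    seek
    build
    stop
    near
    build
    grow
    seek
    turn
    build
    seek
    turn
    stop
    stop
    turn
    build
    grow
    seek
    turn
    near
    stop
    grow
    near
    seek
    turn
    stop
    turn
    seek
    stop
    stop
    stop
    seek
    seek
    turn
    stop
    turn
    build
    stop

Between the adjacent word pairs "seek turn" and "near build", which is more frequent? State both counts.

"seek turn": 5 occurrences
"near build": 1 occurrence

"seek turn" (5 vs 1)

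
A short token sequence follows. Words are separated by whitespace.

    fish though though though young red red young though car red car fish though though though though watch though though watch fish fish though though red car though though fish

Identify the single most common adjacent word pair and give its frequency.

Bigram frequencies (highest first):
  though though: 8
  fish though: 3
  red car: 2
  though watch: 2
  though young: 1
  young red: 1
  … (12 more, each ≤ 1)

"though though", 8 times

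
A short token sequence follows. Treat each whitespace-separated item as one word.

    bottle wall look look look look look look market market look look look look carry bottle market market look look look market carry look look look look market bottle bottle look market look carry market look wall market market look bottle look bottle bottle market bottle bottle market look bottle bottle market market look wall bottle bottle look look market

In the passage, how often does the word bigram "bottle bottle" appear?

5

Scanning the 59 overlapping bigram windows for "bottle bottle":
  position 29–30: bottle bottle
  position 43–44: bottle bottle
  position 46–47: bottle bottle
  position 50–51: bottle bottle
  position 56–57: bottle bottle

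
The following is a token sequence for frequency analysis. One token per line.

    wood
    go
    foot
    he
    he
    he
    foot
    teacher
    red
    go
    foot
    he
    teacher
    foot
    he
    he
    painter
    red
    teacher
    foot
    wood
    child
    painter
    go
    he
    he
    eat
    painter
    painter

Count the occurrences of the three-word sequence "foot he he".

2

Scanning the 27 overlapping trigram windows for "foot he he":
  position 3–5: foot he he
  position 14–16: foot he he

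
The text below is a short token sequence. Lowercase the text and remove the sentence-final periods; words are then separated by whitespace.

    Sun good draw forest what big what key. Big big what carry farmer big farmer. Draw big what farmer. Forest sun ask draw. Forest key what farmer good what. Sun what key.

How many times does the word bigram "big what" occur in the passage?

Scanning the 31 overlapping bigram windows for "big what":
  position 6–7: big what
  position 10–11: big what
  position 17–18: big what

3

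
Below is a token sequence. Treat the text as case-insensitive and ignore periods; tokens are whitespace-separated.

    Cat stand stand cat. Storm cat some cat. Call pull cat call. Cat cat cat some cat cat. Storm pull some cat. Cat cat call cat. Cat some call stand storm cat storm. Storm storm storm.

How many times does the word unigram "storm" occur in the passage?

7

Scanning the 36 tokens for "storm":
  position 5: storm
  position 19: storm
  position 31: storm
  position 33: storm
  position 34: storm
  position 35: storm
  position 36: storm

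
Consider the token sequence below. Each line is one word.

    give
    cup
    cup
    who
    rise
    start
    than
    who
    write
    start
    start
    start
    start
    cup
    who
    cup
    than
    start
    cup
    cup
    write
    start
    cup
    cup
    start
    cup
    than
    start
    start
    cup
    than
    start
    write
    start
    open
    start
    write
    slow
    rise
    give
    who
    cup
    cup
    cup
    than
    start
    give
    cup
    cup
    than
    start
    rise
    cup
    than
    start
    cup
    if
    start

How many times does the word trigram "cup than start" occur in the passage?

6

Scanning the 56 overlapping trigram windows for "cup than start":
  position 16–18: cup than start
  position 26–28: cup than start
  position 30–32: cup than start
  position 44–46: cup than start
  position 49–51: cup than start
  position 53–55: cup than start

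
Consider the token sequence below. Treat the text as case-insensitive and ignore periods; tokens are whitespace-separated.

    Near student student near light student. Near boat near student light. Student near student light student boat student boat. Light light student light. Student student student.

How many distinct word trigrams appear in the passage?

20

26 tokens → 24 trigram windows in total.
Repeated trigrams (each contributes count−1 duplicates):
  student light student: 3
  light student near: 2
  near student light: 2
4 duplicate windows → 24 − 4 = 20 distinct.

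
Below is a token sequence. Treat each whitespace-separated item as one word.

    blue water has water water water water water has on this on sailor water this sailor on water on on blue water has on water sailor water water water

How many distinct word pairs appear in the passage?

29 tokens → 28 bigram windows in total.
Repeated bigrams (each contributes count−1 duplicates):
  water water: 6
  water has: 3
  blue water: 2
  has on: 2
  on water: 2
  sailor water: 2
11 duplicate windows → 28 − 11 = 17 distinct.

17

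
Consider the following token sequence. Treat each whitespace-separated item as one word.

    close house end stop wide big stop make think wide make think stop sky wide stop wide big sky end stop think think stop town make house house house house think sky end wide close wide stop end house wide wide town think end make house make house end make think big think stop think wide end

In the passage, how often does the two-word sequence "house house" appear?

Scanning the 56 overlapping bigram windows for "house house":
  position 27–28: house house
  position 28–29: house house
  position 29–30: house house

3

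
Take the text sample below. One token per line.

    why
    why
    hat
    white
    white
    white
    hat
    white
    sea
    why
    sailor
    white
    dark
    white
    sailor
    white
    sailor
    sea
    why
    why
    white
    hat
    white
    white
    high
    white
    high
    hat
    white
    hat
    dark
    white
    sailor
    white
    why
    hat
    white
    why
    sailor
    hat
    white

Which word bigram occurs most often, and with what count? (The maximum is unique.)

Bigram frequencies (highest first):
  hat white: 6
  white white: 3
  white hat: 3
  sailor white: 3
  white sailor: 3
  why why: 2
  … (14 more, each ≤ 2)

"hat white", 6 times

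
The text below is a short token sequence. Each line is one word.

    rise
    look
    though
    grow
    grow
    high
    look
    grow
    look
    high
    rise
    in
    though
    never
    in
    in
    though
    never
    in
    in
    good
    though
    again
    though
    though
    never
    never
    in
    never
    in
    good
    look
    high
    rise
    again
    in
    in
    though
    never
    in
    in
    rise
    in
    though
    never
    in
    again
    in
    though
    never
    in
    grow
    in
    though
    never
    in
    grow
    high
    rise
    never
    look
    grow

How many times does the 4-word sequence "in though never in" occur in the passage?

6

Scanning the 59 overlapping 4-gram windows for "in though never in":
  position 12–15: in though never in
  position 16–19: in though never in
  position 37–40: in though never in
  position 43–46: in though never in
  position 48–51: in though never in
  position 53–56: in though never in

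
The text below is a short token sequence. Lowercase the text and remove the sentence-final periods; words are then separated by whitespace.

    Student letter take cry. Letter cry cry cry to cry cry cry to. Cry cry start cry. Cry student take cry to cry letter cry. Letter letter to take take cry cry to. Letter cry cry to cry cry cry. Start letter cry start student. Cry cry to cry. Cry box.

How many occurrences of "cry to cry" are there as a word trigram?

Scanning the 49 overlapping trigram windows for "cry to cry":
  position 8–10: cry to cry
  position 12–14: cry to cry
  position 21–23: cry to cry
  position 36–38: cry to cry
  position 47–49: cry to cry

5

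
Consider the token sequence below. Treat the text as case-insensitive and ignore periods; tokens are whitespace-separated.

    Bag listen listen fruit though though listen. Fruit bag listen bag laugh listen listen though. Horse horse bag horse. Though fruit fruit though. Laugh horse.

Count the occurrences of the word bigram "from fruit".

0

Scanning the 24 overlapping bigram windows for "from fruit":
  (none found)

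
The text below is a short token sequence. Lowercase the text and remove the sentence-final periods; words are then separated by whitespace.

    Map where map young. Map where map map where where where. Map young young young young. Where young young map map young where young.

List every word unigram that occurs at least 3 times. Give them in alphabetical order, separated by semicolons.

Unigram counts meeting the condition (at least 3 times):
  map: 8
  where: 7
  young: 9

map; where; young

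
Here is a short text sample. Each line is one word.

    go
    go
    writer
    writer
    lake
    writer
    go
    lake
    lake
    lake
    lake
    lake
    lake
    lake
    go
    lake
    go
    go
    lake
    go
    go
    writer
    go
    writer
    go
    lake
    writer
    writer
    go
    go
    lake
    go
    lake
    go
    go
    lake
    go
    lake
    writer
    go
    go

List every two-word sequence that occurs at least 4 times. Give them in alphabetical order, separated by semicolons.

Bigram counts meeting the condition (at least 4 times):
  go go: 6
  go lake: 8
  lake go: 6
  lake lake: 6
  writer go: 5

go go; go lake; lake go; lake lake; writer go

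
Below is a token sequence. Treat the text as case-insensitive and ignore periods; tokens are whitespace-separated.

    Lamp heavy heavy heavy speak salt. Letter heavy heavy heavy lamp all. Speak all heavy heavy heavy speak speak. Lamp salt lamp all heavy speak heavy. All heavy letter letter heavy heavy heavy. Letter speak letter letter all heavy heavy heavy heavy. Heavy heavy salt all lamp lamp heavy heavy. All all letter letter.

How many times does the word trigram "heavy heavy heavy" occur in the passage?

Scanning the 52 overlapping trigram windows for "heavy heavy heavy":
  position 2–4: heavy heavy heavy
  position 8–10: heavy heavy heavy
  position 15–17: heavy heavy heavy
  position 31–33: heavy heavy heavy
  position 39–41: heavy heavy heavy
  position 40–42: heavy heavy heavy
  position 41–43: heavy heavy heavy
  position 42–44: heavy heavy heavy

8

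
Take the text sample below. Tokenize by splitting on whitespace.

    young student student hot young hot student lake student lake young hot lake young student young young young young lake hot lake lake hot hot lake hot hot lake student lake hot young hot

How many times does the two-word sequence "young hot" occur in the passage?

3

Scanning the 33 overlapping bigram windows for "young hot":
  position 5–6: young hot
  position 11–12: young hot
  position 33–34: young hot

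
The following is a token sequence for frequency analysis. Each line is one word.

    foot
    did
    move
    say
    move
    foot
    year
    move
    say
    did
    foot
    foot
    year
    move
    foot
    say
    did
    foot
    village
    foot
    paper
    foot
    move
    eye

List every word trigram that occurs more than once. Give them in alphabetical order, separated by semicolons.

Trigram counts meeting the condition (more than once):
  foot year move: 2
  say did foot: 2

foot year move; say did foot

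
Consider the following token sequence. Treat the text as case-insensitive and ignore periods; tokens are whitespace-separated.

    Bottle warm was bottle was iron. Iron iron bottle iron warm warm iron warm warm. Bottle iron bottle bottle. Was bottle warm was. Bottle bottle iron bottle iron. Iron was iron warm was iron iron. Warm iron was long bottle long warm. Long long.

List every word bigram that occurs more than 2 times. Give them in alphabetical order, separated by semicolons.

Bigram counts meeting the condition (more than 2 times):
  bottle iron: 4
  iron bottle: 3
  iron iron: 4
  iron warm: 4
  warm was: 3
  was bottle: 3
  was iron: 3

bottle iron; iron bottle; iron iron; iron warm; warm was; was bottle; was iron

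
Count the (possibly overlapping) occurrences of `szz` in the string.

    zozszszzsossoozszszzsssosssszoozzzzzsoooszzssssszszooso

Sliding a length-3 window over the 55 characters (53 positions):
  position 6–8: szz
  position 18–20: szz
  position 41–43: szz

3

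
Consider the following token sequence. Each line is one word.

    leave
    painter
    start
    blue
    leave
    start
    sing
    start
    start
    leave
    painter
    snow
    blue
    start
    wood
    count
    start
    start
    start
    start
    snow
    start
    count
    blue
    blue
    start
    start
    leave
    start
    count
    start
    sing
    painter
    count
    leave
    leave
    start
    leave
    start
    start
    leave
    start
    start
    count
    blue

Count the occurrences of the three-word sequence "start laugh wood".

0

Scanning the 43 overlapping trigram windows for "start laugh wood":
  (none found)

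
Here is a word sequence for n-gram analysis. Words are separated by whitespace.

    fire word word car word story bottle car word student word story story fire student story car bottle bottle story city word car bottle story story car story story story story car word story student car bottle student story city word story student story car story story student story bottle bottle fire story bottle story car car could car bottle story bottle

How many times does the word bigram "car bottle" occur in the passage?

Scanning the 61 overlapping bigram windows for "car bottle":
  position 17–18: car bottle
  position 23–24: car bottle
  position 36–37: car bottle
  position 59–60: car bottle

4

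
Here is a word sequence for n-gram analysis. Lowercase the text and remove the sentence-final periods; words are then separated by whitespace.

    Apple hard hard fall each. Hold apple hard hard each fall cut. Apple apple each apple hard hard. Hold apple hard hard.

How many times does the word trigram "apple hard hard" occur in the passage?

Scanning the 20 overlapping trigram windows for "apple hard hard":
  position 1–3: apple hard hard
  position 7–9: apple hard hard
  position 16–18: apple hard hard
  position 20–22: apple hard hard

4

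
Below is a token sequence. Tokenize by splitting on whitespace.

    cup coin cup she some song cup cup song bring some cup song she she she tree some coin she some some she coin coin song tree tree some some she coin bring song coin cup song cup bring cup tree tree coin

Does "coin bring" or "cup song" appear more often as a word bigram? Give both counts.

"coin bring": 1 occurrence
"cup song": 3 occurrences

"cup song" (3 vs 1)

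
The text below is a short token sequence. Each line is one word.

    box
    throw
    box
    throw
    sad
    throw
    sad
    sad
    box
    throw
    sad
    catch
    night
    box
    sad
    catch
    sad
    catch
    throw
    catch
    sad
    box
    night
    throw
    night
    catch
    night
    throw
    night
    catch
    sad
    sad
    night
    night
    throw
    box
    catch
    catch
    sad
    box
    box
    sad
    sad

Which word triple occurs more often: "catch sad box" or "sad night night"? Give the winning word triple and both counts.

"catch sad box": 2 occurrences
"sad night night": 1 occurrence

"catch sad box" (2 vs 1)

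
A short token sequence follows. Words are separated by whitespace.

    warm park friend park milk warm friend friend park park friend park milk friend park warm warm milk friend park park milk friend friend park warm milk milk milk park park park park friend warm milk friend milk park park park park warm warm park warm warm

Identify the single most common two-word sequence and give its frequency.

"park park", 8 times

Bigram frequencies (highest first):
  park park: 8
  friend park: 6
  milk friend: 4
  park warm: 4
  park friend: 3
  park milk: 3
  … (10 more, each ≤ 3)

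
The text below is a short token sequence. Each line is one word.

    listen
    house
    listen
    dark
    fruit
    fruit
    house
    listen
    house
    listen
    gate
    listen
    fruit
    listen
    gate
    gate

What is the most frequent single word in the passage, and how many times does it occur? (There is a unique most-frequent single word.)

Unigram frequencies (highest first):
  listen: 6
  house: 3
  fruit: 3
  gate: 3
  dark: 1

"listen", 6 times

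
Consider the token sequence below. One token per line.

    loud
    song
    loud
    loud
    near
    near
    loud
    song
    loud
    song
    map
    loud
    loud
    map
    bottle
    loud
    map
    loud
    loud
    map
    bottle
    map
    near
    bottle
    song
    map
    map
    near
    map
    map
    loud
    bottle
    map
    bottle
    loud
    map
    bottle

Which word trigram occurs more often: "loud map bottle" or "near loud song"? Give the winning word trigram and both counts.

"loud map bottle": 3 occurrences
"near loud song": 1 occurrence

"loud map bottle" (3 vs 1)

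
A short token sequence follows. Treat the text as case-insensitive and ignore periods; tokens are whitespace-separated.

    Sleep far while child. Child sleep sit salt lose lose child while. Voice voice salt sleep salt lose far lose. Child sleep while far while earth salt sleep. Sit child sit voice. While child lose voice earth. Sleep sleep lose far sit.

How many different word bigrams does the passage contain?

33

42 tokens → 41 bigram windows in total.
Repeated bigrams (each contributes count−1 duplicates):
  child sleep: 2
  far while: 2
  lose child: 2
  lose far: 2
  salt lose: 2
  salt sleep: 2
  sleep sit: 2
  while child: 2
8 duplicate windows → 41 − 8 = 33 distinct.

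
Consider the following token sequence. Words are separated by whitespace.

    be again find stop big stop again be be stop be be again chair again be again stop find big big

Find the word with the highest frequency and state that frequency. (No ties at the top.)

"be", 6 times

Unigram frequencies (highest first):
  be: 6
  again: 5
  stop: 4
  big: 3
  find: 2
  chair: 1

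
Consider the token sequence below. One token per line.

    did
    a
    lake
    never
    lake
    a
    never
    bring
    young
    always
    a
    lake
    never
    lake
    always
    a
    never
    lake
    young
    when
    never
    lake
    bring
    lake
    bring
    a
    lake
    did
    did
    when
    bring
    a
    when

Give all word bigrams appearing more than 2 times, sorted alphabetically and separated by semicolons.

a lake; never lake

Bigram counts meeting the condition (more than 2 times):
  a lake: 3
  never lake: 4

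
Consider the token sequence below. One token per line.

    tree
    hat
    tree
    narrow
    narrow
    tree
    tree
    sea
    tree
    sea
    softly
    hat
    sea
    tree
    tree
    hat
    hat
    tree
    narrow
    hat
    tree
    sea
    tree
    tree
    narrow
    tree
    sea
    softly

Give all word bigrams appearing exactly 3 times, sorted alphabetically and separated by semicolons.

Bigram counts meeting the condition (exactly 3 times):
  hat tree: 3
  sea tree: 3
  tree narrow: 3
  tree tree: 3

hat tree; sea tree; tree narrow; tree tree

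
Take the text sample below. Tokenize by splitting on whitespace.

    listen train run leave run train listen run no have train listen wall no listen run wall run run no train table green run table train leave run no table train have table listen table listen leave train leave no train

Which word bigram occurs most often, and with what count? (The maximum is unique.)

Bigram frequencies (highest first):
  run no: 3
  leave run: 2
  train listen: 2
  listen run: 2
  no train: 2
  table train: 2
  … (25 more, each ≤ 2)

"run no", 3 times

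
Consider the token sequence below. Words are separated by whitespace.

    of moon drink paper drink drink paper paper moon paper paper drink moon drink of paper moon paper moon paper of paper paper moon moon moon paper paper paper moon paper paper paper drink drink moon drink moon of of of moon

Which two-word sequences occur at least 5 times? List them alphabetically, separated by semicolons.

moon paper; paper moon; paper paper

Bigram counts meeting the condition (at least 5 times):
  moon paper: 5
  paper moon: 5
  paper paper: 7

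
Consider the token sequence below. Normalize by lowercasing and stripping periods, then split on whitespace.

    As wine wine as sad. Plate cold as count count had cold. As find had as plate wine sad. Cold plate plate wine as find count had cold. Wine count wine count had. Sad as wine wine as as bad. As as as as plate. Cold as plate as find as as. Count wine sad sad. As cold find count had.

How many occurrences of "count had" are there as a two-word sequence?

4

Scanning the 60 overlapping bigram windows for "count had":
  position 10–11: count had
  position 26–27: count had
  position 32–33: count had
  position 60–61: count had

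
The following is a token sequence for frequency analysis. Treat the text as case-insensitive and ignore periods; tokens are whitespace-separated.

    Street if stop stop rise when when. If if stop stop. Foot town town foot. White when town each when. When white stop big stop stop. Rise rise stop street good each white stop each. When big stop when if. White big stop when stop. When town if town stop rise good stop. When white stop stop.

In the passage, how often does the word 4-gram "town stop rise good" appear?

1

Scanning the 54 overlapping 4-gram windows for "town stop rise good":
  position 49–52: town stop rise good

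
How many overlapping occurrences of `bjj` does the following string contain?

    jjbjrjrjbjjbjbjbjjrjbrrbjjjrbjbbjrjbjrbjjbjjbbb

5

Sliding a length-3 window over the 47 characters (45 positions):
  position 9–11: bjj
  position 16–18: bjj
  position 24–26: bjj
  position 39–41: bjj
  position 42–44: bjj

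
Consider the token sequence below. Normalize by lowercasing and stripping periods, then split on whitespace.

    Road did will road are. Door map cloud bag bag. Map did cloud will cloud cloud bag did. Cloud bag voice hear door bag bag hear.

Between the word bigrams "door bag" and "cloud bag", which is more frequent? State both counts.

"cloud bag" (3 vs 1)

"door bag": 1 occurrence
"cloud bag": 3 occurrences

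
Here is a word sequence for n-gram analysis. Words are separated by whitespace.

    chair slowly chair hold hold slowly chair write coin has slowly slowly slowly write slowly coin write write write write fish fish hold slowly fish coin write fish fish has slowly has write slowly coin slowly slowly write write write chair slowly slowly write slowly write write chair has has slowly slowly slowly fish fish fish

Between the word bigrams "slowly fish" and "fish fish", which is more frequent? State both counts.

"fish fish" (4 vs 2)

"slowly fish": 2 occurrences
"fish fish": 4 occurrences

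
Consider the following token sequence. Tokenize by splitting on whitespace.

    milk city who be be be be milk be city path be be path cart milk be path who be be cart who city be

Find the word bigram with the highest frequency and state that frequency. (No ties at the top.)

Bigram frequencies (highest first):
  be be: 5
  who be: 2
  milk be: 2
  be path: 2
  milk city: 1
  city who: 1
  … (11 more, each ≤ 1)

"be be", 5 times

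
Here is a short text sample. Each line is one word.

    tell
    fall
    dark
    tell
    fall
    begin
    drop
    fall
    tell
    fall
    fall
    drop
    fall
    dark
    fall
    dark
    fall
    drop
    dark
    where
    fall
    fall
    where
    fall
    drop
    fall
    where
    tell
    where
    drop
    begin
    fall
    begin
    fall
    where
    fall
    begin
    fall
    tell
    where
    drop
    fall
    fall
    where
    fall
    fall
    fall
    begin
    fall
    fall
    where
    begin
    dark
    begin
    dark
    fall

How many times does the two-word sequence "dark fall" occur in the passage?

Scanning the 55 overlapping bigram windows for "dark fall":
  position 14–15: dark fall
  position 16–17: dark fall
  position 55–56: dark fall

3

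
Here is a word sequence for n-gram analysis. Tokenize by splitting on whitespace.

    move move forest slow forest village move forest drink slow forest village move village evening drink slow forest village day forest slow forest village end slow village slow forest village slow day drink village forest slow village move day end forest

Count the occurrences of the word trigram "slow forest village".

5

Scanning the 39 overlapping trigram windows for "slow forest village":
  position 4–6: slow forest village
  position 10–12: slow forest village
  position 17–19: slow forest village
  position 22–24: slow forest village
  position 28–30: slow forest village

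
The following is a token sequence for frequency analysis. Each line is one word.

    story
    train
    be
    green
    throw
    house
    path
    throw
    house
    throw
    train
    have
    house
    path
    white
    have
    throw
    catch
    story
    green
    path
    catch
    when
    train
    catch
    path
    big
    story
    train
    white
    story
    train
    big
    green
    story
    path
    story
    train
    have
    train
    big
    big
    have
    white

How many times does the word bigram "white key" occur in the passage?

Scanning the 43 overlapping bigram windows for "white key":
  (none found)

0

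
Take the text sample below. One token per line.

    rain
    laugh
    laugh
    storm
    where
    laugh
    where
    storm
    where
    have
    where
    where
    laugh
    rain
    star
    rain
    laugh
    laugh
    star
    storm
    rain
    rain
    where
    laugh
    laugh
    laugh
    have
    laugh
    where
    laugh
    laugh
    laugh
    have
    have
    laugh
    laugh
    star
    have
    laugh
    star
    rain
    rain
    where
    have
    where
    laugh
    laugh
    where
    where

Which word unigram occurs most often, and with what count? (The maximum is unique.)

"laugh", 18 times

Unigram frequencies (highest first):
  laugh: 18
  where: 11
  rain: 7
  have: 6
  star: 4
  storm: 3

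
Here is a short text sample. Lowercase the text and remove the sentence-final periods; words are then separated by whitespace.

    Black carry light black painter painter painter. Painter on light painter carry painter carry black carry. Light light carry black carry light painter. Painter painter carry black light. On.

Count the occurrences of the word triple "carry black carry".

2

Scanning the 27 overlapping trigram windows for "carry black carry":
  position 14–16: carry black carry
  position 19–21: carry black carry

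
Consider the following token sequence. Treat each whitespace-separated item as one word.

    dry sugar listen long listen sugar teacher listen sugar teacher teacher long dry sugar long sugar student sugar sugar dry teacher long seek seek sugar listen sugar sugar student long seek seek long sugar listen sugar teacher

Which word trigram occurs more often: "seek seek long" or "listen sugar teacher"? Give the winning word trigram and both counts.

"seek seek long": 1 occurrence
"listen sugar teacher": 3 occurrences

"listen sugar teacher" (3 vs 1)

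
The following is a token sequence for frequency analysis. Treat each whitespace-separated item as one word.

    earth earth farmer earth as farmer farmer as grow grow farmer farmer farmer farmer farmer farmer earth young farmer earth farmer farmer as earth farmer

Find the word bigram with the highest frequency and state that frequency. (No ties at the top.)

Bigram frequencies (highest first):
  farmer farmer: 7
  earth farmer: 3
  farmer earth: 3
  farmer as: 2
  earth earth: 1
  earth as: 1
  … (7 more, each ≤ 1)

"farmer farmer", 7 times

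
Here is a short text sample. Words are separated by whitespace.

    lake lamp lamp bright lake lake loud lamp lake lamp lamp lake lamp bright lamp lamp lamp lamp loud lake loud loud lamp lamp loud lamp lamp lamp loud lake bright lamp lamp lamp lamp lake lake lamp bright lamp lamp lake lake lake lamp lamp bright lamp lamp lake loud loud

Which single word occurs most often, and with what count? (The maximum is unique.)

Unigram frequencies (highest first):
  lamp: 26
  lake: 13
  loud: 8
  bright: 5

"lamp", 26 times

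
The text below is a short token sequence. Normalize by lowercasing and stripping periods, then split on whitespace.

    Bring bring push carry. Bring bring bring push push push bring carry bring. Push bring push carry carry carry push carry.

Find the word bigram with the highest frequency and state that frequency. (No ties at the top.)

Bigram frequencies (highest first):
  bring push: 4
  bring bring: 3
  push carry: 3
  carry bring: 2
  push push: 2
  push bring: 2
  … (3 more, each ≤ 2)

"bring push", 4 times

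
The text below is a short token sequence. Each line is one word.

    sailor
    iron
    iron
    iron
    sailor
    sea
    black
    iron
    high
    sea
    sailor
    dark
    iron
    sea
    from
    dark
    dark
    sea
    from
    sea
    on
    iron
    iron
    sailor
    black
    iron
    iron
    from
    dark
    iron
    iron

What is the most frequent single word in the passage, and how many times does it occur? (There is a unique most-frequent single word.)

Unigram frequencies (highest first):
  iron: 11
  sea: 5
  sailor: 4
  dark: 4
  from: 3
  black: 2
  … (2 more, each ≤ 1)

"iron", 11 times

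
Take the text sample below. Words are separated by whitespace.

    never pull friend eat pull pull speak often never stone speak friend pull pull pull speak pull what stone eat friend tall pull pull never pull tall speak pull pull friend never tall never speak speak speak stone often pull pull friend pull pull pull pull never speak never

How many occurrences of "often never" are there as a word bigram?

Scanning the 48 overlapping bigram windows for "often never":
  position 8–9: often never

1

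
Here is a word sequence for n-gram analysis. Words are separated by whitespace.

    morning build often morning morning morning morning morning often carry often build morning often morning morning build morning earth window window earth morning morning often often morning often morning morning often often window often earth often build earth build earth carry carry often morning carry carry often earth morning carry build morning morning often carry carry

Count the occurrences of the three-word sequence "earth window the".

Scanning the 54 overlapping trigram windows for "earth window the":
  (none found)

0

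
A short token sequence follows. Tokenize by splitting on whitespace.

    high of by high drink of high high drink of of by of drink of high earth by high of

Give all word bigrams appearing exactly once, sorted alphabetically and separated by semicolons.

Bigram counts meeting the condition (exactly once):
  by of: 1
  earth by: 1
  high earth: 1
  high high: 1
  of drink: 1
  of of: 1

by of; earth by; high earth; high high; of drink; of of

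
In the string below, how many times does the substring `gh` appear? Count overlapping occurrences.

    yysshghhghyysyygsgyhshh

Sliding a length-2 window over the 23 characters (22 positions):
  position 6–7: gh
  position 9–10: gh

2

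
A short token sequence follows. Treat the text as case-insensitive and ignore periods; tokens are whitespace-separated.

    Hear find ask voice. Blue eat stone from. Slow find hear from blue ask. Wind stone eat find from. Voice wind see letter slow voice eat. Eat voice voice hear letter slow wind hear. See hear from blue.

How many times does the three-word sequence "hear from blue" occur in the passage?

2

Scanning the 36 overlapping trigram windows for "hear from blue":
  position 11–13: hear from blue
  position 36–38: hear from blue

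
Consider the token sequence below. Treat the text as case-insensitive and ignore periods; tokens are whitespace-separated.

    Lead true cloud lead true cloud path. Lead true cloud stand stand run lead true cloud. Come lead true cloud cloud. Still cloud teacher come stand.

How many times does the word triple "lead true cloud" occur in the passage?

5

Scanning the 24 overlapping trigram windows for "lead true cloud":
  position 1–3: lead true cloud
  position 4–6: lead true cloud
  position 8–10: lead true cloud
  position 14–16: lead true cloud
  position 18–20: lead true cloud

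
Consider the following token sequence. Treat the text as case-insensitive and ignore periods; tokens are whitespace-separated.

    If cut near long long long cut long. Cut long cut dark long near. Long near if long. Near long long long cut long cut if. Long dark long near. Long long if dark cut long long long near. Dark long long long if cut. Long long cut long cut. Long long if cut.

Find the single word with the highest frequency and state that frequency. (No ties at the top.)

"long", 27 times

Unigram frequencies (highest first):
  long: 27
  cut: 11
  if: 6
  near: 6
  dark: 4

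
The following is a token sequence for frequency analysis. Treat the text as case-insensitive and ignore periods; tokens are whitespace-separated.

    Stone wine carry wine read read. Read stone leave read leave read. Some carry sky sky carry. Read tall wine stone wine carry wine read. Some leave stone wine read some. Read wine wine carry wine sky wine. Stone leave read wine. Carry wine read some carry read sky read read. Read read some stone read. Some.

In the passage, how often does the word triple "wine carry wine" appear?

Scanning the 55 overlapping trigram windows for "wine carry wine":
  position 2–4: wine carry wine
  position 22–24: wine carry wine
  position 34–36: wine carry wine
  position 42–44: wine carry wine

4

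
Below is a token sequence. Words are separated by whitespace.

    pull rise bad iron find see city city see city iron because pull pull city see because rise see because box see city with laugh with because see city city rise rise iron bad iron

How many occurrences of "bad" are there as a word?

Scanning the 35 tokens for "bad":
  position 3: bad
  position 34: bad

2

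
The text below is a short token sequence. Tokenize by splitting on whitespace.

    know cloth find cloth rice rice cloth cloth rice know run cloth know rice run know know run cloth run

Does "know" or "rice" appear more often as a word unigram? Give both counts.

"know" (5 vs 4)

"know": 5 occurrences
"rice": 4 occurrences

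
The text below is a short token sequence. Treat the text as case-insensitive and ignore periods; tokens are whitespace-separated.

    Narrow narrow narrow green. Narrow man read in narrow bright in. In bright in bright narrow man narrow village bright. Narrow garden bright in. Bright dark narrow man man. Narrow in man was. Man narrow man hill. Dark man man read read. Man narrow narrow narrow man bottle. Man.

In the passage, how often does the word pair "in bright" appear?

3

Scanning the 48 overlapping bigram windows for "in bright":
  position 12–13: in bright
  position 14–15: in bright
  position 24–25: in bright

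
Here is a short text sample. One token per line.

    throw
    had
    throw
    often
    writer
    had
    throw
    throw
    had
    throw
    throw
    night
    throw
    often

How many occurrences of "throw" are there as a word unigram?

7

Scanning the 14 tokens for "throw":
  position 1: throw
  position 3: throw
  position 7: throw
  position 8: throw
  position 10: throw
  position 11: throw
  position 13: throw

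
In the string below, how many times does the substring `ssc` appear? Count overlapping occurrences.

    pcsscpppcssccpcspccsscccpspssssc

4

Sliding a length-3 window over the 32 characters (30 positions):
  position 3–5: ssc
  position 10–12: ssc
  position 20–22: ssc
  position 30–32: ssc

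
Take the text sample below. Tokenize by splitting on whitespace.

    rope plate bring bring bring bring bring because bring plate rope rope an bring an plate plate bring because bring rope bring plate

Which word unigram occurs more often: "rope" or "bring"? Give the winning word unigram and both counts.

"rope": 4 occurrences
"bring": 10 occurrences

"bring" (10 vs 4)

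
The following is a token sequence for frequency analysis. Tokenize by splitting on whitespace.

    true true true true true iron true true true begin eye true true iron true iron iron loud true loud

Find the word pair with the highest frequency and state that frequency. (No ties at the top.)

Bigram frequencies (highest first):
  true true: 7
  true iron: 3
  iron true: 2
  true begin: 1
  begin eye: 1
  eye true: 1
  … (4 more, each ≤ 1)

"true true", 7 times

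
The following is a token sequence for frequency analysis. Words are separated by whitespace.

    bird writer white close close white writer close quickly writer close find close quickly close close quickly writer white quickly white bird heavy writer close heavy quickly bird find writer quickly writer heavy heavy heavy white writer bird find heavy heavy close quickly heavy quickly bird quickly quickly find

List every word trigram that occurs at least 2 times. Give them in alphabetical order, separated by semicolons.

close quickly writer; heavy quickly bird

Trigram counts meeting the condition (at least 2 times):
  close quickly writer: 2
  heavy quickly bird: 2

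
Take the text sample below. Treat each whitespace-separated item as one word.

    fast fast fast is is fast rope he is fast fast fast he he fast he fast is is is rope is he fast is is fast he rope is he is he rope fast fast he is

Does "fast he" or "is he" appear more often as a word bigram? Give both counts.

"fast he": 4 occurrences
"is he": 3 occurrences

"fast he" (4 vs 3)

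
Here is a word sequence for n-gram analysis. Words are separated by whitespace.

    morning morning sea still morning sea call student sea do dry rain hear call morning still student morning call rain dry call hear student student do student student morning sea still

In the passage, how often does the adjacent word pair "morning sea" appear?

Scanning the 30 overlapping bigram windows for "morning sea":
  position 2–3: morning sea
  position 5–6: morning sea
  position 29–30: morning sea

3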